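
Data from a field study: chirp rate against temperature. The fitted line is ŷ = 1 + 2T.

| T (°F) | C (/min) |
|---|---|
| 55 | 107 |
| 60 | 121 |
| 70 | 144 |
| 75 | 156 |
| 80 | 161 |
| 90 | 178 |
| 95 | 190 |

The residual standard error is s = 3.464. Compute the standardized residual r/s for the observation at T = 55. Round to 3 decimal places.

ŷ = 1 + 2·55 = 111
r = 107 − 111 = -4
r/s = -4 / 3.464 = -1.155

-1.155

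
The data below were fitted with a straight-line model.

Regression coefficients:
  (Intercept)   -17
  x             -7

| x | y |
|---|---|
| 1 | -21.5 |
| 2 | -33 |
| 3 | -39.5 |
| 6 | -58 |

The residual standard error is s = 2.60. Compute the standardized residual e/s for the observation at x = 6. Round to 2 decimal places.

ŷ = -17 − 7·6 = -59
e = -58 − (-59) = 1
e/s = 1 / 2.60 = 0.38

0.38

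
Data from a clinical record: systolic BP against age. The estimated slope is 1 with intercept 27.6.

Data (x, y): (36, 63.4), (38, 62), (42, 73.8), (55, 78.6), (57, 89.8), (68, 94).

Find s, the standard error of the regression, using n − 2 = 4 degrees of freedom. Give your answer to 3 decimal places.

x=36: ŷ = 27.6 + 36 = 63.6; e = 63.4 − 63.6 = -0.2
x=38: ŷ = 27.6 + 38 = 65.6; e = 62 − 65.6 = -3.6
x=42: ŷ = 27.6 + 42 = 69.6; e = 73.8 − 69.6 = 4.2
x=55: ŷ = 27.6 + 55 = 82.6; e = 78.6 − 82.6 = -4
x=57: ŷ = 27.6 + 57 = 84.6; e = 89.8 − 84.6 = 5.2
x=68: ŷ = 27.6 + 68 = 95.6; e = 94 − 95.6 = -1.6
SSE = 0.04 + 12.96 + 17.64 + 16 + 27.04 + 2.56 = 76.24
s = √(76.24/4) = √19.06 ≈ 4.366

s = 4.366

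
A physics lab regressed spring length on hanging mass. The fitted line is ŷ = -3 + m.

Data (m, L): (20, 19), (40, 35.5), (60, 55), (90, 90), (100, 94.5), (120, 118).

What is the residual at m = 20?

r = 2

ŷ = -3 + 20 = 17
r = 19 − 17 = 2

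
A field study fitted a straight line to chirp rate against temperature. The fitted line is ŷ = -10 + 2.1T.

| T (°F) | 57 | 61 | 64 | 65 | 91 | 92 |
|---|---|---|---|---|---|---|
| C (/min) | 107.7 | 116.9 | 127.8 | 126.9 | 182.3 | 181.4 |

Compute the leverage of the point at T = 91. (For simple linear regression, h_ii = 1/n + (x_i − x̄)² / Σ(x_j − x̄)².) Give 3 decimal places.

h = 0.473

T̄ = (57 + 61 + 64 + 65 + 91 + 92)/6 = 71.6667
Σ(T − T̄)² = 215.111 + 113.778 + 58.7778 + 44.4444 + 373.778 + 413.444 = 1219.33
h = 1/6 + (19.3333)²/1219.33 = 0.166667 + 0.306543 = 0.473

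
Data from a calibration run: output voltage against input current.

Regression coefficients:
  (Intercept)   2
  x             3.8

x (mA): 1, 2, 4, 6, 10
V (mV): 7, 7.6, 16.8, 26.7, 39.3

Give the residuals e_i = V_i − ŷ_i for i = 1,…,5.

x=1: ŷ = 2 + 3.8·1 = 5.8; e = 7 − 5.8 = 1.2
x=2: ŷ = 2 + 3.8·2 = 9.6; e = 7.6 − 9.6 = -2
x=4: ŷ = 2 + 3.8·4 = 17.2; e = 16.8 − 17.2 = -0.4
x=6: ŷ = 2 + 3.8·6 = 24.8; e = 26.7 − 24.8 = 1.9
x=10: ŷ = 2 + 3.8·10 = 40; e = 39.3 − 40 = -0.7

1.2, -2, -0.4, 1.9, -0.7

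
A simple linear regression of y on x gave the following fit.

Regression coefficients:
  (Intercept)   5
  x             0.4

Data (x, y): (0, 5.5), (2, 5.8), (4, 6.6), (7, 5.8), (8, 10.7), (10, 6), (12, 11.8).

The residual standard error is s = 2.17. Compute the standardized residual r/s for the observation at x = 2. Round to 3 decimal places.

ŷ = 5 + 0.4·2 = 5.8
r = 5.8 − 5.8 = 0
r/s = 0 / 2.17 = 0.000

0.000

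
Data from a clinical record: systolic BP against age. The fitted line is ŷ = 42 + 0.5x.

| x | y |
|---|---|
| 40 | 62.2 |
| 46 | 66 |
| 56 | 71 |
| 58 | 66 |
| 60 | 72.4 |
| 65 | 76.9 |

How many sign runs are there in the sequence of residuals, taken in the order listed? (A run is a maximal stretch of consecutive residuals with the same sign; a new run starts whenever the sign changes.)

x=40: ŷ = 42 + 0.5·40 = 62; r = 62.2 − 62 = 0.2
x=46: ŷ = 42 + 0.5·46 = 65; r = 66 − 65 = 1
x=56: ŷ = 42 + 0.5·56 = 70; r = 71 − 70 = 1
x=58: ŷ = 42 + 0.5·58 = 71; r = 66 − 71 = -5
x=60: ŷ = 42 + 0.5·60 = 72; r = 72.4 − 72 = 0.4
x=65: ŷ = 42 + 0.5·65 = 74.5; r = 76.9 − 74.5 = 2.4
Signs: + + + − + +
Runs: +×3, −×1, +×2 → 3

3 runs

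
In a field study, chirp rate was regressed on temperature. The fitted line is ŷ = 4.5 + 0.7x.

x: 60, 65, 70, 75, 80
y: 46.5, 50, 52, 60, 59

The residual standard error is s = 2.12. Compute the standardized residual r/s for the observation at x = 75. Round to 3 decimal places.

ŷ = 4.5 + 0.7·75 = 57
r = 60 − 57 = 3
r/s = 3 / 2.12 = 1.415

1.415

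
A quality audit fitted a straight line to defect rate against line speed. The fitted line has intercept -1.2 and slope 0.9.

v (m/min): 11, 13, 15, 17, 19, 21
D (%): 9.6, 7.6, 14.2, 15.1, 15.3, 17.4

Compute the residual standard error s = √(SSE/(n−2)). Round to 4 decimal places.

v=11: ŷ = -1.2 + 0.9·11 = 8.7; r = 9.6 − 8.7 = 0.9
v=13: ŷ = -1.2 + 0.9·13 = 10.5; r = 7.6 − 10.5 = -2.9
v=15: ŷ = -1.2 + 0.9·15 = 12.3; r = 14.2 − 12.3 = 1.9
v=17: ŷ = -1.2 + 0.9·17 = 14.1; r = 15.1 − 14.1 = 1
v=19: ŷ = -1.2 + 0.9·19 = 15.9; r = 15.3 − 15.9 = -0.6
v=21: ŷ = -1.2 + 0.9·21 = 17.7; r = 17.4 − 17.7 = -0.3
SSE = 0.81 + 8.41 + 3.61 + 1 + 0.36 + 0.09 = 14.28
s = √(14.28/4) = √3.57 ≈ 1.8894

s = 1.8894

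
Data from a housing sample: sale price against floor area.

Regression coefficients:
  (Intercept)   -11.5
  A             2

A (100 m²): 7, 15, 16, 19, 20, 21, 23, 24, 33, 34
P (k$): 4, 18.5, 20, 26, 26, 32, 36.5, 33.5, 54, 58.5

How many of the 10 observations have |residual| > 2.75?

1

A=7: ŷ = -11.5 + 2·7 = 2.5; r = 4 − 2.5 = 1.5
A=15: ŷ = -11.5 + 2·15 = 18.5; r = 18.5 − 18.5 = 0
A=16: ŷ = -11.5 + 2·16 = 20.5; r = 20 − 20.5 = -0.5
A=19: ŷ = -11.5 + 2·19 = 26.5; r = 26 − 26.5 = -0.5
A=20: ŷ = -11.5 + 2·20 = 28.5; r = 26 − 28.5 = -2.5
A=21: ŷ = -11.5 + 2·21 = 30.5; r = 32 − 30.5 = 1.5
A=23: ŷ = -11.5 + 2·23 = 34.5; r = 36.5 − 34.5 = 2
A=24: ŷ = -11.5 + 2·24 = 36.5; r = 33.5 − 36.5 = -3
A=33: ŷ = -11.5 + 2·33 = 54.5; r = 54 − 54.5 = -0.5
A=34: ŷ = -11.5 + 2·34 = 56.5; r = 58.5 − 56.5 = 2
|r| > 2.75: A=24 (|r|=3) → 1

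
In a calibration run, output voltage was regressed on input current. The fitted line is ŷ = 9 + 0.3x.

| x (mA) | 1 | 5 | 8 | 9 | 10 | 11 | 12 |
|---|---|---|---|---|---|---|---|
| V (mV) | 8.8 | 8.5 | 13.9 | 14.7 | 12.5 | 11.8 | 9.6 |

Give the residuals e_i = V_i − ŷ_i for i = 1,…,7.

x=1: ŷ = 9 + 0.3·1 = 9.3; e = 8.8 − 9.3 = -0.5
x=5: ŷ = 9 + 0.3·5 = 10.5; e = 8.5 − 10.5 = -2
x=8: ŷ = 9 + 0.3·8 = 11.4; e = 13.9 − 11.4 = 2.5
x=9: ŷ = 9 + 0.3·9 = 11.7; e = 14.7 − 11.7 = 3
x=10: ŷ = 9 + 0.3·10 = 12; e = 12.5 − 12 = 0.5
x=11: ŷ = 9 + 0.3·11 = 12.3; e = 11.8 − 12.3 = -0.5
x=12: ŷ = 9 + 0.3·12 = 12.6; e = 9.6 − 12.6 = -3

-0.5, -2, 2.5, 3, 0.5, -0.5, -3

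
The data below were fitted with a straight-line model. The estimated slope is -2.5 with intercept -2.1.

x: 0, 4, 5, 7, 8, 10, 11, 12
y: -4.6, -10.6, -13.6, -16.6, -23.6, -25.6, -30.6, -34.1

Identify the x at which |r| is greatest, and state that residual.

x = 7, r = 3

x=0: ŷ = -2.1 − 2.5·0 = -2.1; r = -4.6 − (-2.1) = -2.5
x=4: ŷ = -2.1 − 2.5·4 = -12.1; r = -10.6 − (-12.1) = 1.5
x=5: ŷ = -2.1 − 2.5·5 = -14.6; r = -13.6 − (-14.6) = 1
x=7: ŷ = -2.1 − 2.5·7 = -19.6; r = -16.6 − (-19.6) = 3
x=8: ŷ = -2.1 − 2.5·8 = -22.1; r = -23.6 − (-22.1) = -1.5
x=10: ŷ = -2.1 − 2.5·10 = -27.1; r = -25.6 − (-27.1) = 1.5
x=11: ŷ = -2.1 − 2.5·11 = -29.6; r = -30.6 − (-29.6) = -1
x=12: ŷ = -2.1 − 2.5·12 = -32.1; r = -34.1 − (-32.1) = -2
Largest |r| is 3 at x = 7, residual 3.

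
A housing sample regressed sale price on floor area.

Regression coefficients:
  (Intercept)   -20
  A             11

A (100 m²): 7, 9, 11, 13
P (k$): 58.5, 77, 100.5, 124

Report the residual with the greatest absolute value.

A=7: P̂ = -20 + 11·7 = 57; e = 58.5 − 57 = 1.5
A=9: P̂ = -20 + 11·9 = 79; e = 77 − 79 = -2
A=11: P̂ = -20 + 11·11 = 101; e = 100.5 − 101 = -0.5
A=13: P̂ = -20 + 11·13 = 123; e = 124 − 123 = 1
Largest |e| is 2 at A = 9, residual -2.

e = -2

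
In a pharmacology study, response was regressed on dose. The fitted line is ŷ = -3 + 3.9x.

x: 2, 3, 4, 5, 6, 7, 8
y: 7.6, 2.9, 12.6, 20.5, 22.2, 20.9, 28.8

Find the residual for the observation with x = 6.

r = 1.8

ŷ = -3 + 3.9·6 = 20.4
r = 22.2 − 20.4 = 1.8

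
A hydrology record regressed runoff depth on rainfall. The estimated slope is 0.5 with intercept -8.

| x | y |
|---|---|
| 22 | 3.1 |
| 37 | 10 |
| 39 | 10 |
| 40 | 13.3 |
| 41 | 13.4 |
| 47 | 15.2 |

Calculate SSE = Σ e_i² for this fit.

x=22: ŷ = -8 + 0.5·22 = 3; e = 3.1 − 3 = 0.1
x=37: ŷ = -8 + 0.5·37 = 10.5; e = 10 − 10.5 = -0.5
x=39: ŷ = -8 + 0.5·39 = 11.5; e = 10 − 11.5 = -1.5
x=40: ŷ = -8 + 0.5·40 = 12; e = 13.3 − 12 = 1.3
x=41: ŷ = -8 + 0.5·41 = 12.5; e = 13.4 − 12.5 = 0.9
x=47: ŷ = -8 + 0.5·47 = 15.5; e = 15.2 − 15.5 = -0.3
SSE = 0.01 + 0.25 + 2.25 + 1.69 + 0.81 + 0.09 = 5.1

SSE = 5.1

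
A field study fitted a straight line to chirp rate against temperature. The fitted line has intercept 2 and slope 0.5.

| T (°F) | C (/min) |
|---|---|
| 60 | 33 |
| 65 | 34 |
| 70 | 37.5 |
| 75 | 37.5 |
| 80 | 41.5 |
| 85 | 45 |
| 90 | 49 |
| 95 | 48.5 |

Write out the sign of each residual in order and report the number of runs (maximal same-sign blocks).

6 runs

T=60: ŷ = 2 + 0.5·60 = 32; e = 33 − 32 = 1
T=65: ŷ = 2 + 0.5·65 = 34.5; e = 34 − 34.5 = -0.5
T=70: ŷ = 2 + 0.5·70 = 37; e = 37.5 − 37 = 0.5
T=75: ŷ = 2 + 0.5·75 = 39.5; e = 37.5 − 39.5 = -2
T=80: ŷ = 2 + 0.5·80 = 42; e = 41.5 − 42 = -0.5
T=85: ŷ = 2 + 0.5·85 = 44.5; e = 45 − 44.5 = 0.5
T=90: ŷ = 2 + 0.5·90 = 47; e = 49 − 47 = 2
T=95: ŷ = 2 + 0.5·95 = 49.5; e = 48.5 − 49.5 = -1
Signs: + − + − − + + −
Runs: +×1, −×1, +×1, −×2, +×2, −×1 → 6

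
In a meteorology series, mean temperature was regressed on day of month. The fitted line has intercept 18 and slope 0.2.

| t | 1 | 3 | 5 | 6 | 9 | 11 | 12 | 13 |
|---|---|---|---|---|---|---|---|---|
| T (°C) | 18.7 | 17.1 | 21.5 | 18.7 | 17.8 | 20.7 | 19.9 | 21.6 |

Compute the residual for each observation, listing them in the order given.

t=1: T̂ = 18 + 0.2·1 = 18.2; r = 18.7 − 18.2 = 0.5
t=3: T̂ = 18 + 0.2·3 = 18.6; r = 17.1 − 18.6 = -1.5
t=5: T̂ = 18 + 0.2·5 = 19; r = 21.5 − 19 = 2.5
t=6: T̂ = 18 + 0.2·6 = 19.2; r = 18.7 − 19.2 = -0.5
t=9: T̂ = 18 + 0.2·9 = 19.8; r = 17.8 − 19.8 = -2
t=11: T̂ = 18 + 0.2·11 = 20.2; r = 20.7 − 20.2 = 0.5
t=12: T̂ = 18 + 0.2·12 = 20.4; r = 19.9 − 20.4 = -0.5
t=13: T̂ = 18 + 0.2·13 = 20.6; r = 21.6 − 20.6 = 1

0.5, -1.5, 2.5, -0.5, -2, 0.5, -0.5, 1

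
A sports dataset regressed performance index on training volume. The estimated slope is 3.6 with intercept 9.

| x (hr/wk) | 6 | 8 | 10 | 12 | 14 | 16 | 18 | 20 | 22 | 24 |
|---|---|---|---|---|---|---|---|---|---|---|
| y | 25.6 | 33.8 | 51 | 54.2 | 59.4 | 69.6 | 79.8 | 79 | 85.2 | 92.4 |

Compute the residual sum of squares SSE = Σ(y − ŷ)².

x=6: ŷ = 9 + 3.6·6 = 30.6; r = 25.6 − 30.6 = -5
x=8: ŷ = 9 + 3.6·8 = 37.8; r = 33.8 − 37.8 = -4
x=10: ŷ = 9 + 3.6·10 = 45; r = 51 − 45 = 6
x=12: ŷ = 9 + 3.6·12 = 52.2; r = 54.2 − 52.2 = 2
x=14: ŷ = 9 + 3.6·14 = 59.4; r = 59.4 − 59.4 = 0
x=16: ŷ = 9 + 3.6·16 = 66.6; r = 69.6 − 66.6 = 3
x=18: ŷ = 9 + 3.6·18 = 73.8; r = 79.8 − 73.8 = 6
x=20: ŷ = 9 + 3.6·20 = 81; r = 79 − 81 = -2
x=22: ŷ = 9 + 3.6·22 = 88.2; r = 85.2 − 88.2 = -3
x=24: ŷ = 9 + 3.6·24 = 95.4; r = 92.4 − 95.4 = -3
SSE = 25 + 16 + 36 + 4 + 0 + 9 + 36 + 4 + 9 + 9 = 148

SSE = 148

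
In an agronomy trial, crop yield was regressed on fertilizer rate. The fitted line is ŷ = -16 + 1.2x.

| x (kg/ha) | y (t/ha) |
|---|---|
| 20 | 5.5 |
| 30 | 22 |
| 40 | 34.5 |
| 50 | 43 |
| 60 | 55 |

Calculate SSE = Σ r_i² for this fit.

SSE = 18.5

x=20: ŷ = -16 + 1.2·20 = 8; r = 5.5 − 8 = -2.5
x=30: ŷ = -16 + 1.2·30 = 20; r = 22 − 20 = 2
x=40: ŷ = -16 + 1.2·40 = 32; r = 34.5 − 32 = 2.5
x=50: ŷ = -16 + 1.2·50 = 44; r = 43 − 44 = -1
x=60: ŷ = -16 + 1.2·60 = 56; r = 55 − 56 = -1
SSE = 6.25 + 4 + 6.25 + 1 + 1 = 18.5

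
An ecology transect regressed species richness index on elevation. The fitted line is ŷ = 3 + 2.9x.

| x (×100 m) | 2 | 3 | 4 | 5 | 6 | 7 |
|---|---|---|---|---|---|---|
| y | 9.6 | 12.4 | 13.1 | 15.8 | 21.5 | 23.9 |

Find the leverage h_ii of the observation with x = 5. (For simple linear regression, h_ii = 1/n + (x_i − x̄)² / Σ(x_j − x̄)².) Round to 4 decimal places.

h = 0.1810

x̄ = (2 + 3 + 4 + 5 + 6 + 7)/6 = 4.5
Σ(x − x̄)² = 6.25 + 2.25 + 0.25 + 0.25 + 2.25 + 6.25 = 17.5
h = 1/6 + (0.5)²/17.5 = 0.166667 + 0.0142857 = 0.1810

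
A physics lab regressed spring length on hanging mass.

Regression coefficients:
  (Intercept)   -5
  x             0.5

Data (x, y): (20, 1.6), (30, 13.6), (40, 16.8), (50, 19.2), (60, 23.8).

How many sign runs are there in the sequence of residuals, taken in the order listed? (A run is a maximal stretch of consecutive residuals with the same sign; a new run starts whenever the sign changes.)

3 runs

x=20: ŷ = -5 + 0.5·20 = 5; e = 1.6 − 5 = -3.4
x=30: ŷ = -5 + 0.5·30 = 10; e = 13.6 − 10 = 3.6
x=40: ŷ = -5 + 0.5·40 = 15; e = 16.8 − 15 = 1.8
x=50: ŷ = -5 + 0.5·50 = 20; e = 19.2 − 20 = -0.8
x=60: ŷ = -5 + 0.5·60 = 25; e = 23.8 − 25 = -1.2
Signs: − + + − −
Runs: −×1, +×2, −×2 → 3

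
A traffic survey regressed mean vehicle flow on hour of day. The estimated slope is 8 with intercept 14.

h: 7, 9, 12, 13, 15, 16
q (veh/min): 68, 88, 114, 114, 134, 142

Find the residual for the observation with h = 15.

ŷ = 14 + 8·15 = 134
e = 134 − 134 = 0

e = 0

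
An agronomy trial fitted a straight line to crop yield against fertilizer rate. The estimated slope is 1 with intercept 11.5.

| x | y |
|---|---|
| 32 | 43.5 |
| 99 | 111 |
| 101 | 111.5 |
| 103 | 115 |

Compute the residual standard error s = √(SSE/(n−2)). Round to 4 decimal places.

x=32: ŷ = 11.5 + 32 = 43.5; r = 43.5 − 43.5 = 0
x=99: ŷ = 11.5 + 99 = 110.5; r = 111 − 110.5 = 0.5
x=101: ŷ = 11.5 + 101 = 112.5; r = 111.5 − 112.5 = -1
x=103: ŷ = 11.5 + 103 = 114.5; r = 115 − 114.5 = 0.5
SSE = 0 + 0.25 + 1 + 0.25 = 1.5
s = √(1.5/2) = √0.75 ≈ 0.8660

s = 0.8660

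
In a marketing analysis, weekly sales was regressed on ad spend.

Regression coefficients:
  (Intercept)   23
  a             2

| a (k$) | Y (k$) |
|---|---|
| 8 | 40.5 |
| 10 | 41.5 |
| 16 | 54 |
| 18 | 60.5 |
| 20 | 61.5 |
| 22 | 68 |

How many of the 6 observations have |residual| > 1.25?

4

a=8: Ŷ = 23 + 2·8 = 39; r = 40.5 − 39 = 1.5
a=10: Ŷ = 23 + 2·10 = 43; r = 41.5 − 43 = -1.5
a=16: Ŷ = 23 + 2·16 = 55; r = 54 − 55 = -1
a=18: Ŷ = 23 + 2·18 = 59; r = 60.5 − 59 = 1.5
a=20: Ŷ = 23 + 2·20 = 63; r = 61.5 − 63 = -1.5
a=22: Ŷ = 23 + 2·22 = 67; r = 68 − 67 = 1
|r| > 1.25: a=8 (|r|=1.5), a=10 (|r|=1.5), a=18 (|r|=1.5), a=20 (|r|=1.5) → 4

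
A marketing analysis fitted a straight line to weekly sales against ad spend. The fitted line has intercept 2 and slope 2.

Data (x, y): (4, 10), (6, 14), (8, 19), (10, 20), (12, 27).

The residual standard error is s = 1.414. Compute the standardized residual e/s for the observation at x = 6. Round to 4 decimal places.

0.0000

ŷ = 2 + 2·6 = 14
e = 14 − 14 = 0
e/s = 0 / 1.414 = 0.0000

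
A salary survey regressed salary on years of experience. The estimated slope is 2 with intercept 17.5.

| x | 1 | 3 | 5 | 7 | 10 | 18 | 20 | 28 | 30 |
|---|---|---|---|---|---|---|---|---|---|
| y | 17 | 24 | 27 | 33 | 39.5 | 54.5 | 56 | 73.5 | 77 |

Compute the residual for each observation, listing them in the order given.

x=1: ŷ = 17.5 + 2·1 = 19.5; r = 17 − 19.5 = -2.5
x=3: ŷ = 17.5 + 2·3 = 23.5; r = 24 − 23.5 = 0.5
x=5: ŷ = 17.5 + 2·5 = 27.5; r = 27 − 27.5 = -0.5
x=7: ŷ = 17.5 + 2·7 = 31.5; r = 33 − 31.5 = 1.5
x=10: ŷ = 17.5 + 2·10 = 37.5; r = 39.5 − 37.5 = 2
x=18: ŷ = 17.5 + 2·18 = 53.5; r = 54.5 − 53.5 = 1
x=20: ŷ = 17.5 + 2·20 = 57.5; r = 56 − 57.5 = -1.5
x=28: ŷ = 17.5 + 2·28 = 73.5; r = 73.5 − 73.5 = 0
x=30: ŷ = 17.5 + 2·30 = 77.5; r = 77 − 77.5 = -0.5

-2.5, 0.5, -0.5, 1.5, 2, 1, -1.5, 0, -0.5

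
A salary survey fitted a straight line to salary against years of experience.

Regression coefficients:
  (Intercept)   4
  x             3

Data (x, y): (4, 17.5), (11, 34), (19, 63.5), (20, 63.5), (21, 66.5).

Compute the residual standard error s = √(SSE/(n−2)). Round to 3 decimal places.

s = 2.449

x=4: ŷ = 4 + 3·4 = 16; e = 17.5 − 16 = 1.5
x=11: ŷ = 4 + 3·11 = 37; e = 34 − 37 = -3
x=19: ŷ = 4 + 3·19 = 61; e = 63.5 − 61 = 2.5
x=20: ŷ = 4 + 3·20 = 64; e = 63.5 − 64 = -0.5
x=21: ŷ = 4 + 3·21 = 67; e = 66.5 − 67 = -0.5
SSE = 2.25 + 9 + 6.25 + 0.25 + 0.25 = 18
s = √(18/3) = √6 ≈ 2.449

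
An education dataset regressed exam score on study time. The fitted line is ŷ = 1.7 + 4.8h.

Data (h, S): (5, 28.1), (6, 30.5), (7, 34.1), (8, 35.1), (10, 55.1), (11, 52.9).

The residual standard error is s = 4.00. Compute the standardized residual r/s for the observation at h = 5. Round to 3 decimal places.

ŷ = 1.7 + 4.8·5 = 25.7
r = 28.1 − 25.7 = 2.4
r/s = 2.4 / 4.00 = 0.600

0.600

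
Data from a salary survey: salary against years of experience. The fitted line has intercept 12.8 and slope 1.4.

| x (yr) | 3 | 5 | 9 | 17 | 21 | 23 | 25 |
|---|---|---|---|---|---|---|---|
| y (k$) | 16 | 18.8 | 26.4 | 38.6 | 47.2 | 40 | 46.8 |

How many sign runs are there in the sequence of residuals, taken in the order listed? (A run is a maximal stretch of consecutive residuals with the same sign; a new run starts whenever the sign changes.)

3 runs

x=3: ŷ = 12.8 + 1.4·3 = 17; e = 16 − 17 = -1
x=5: ŷ = 12.8 + 1.4·5 = 19.8; e = 18.8 − 19.8 = -1
x=9: ŷ = 12.8 + 1.4·9 = 25.4; e = 26.4 − 25.4 = 1
x=17: ŷ = 12.8 + 1.4·17 = 36.6; e = 38.6 − 36.6 = 2
x=21: ŷ = 12.8 + 1.4·21 = 42.2; e = 47.2 − 42.2 = 5
x=23: ŷ = 12.8 + 1.4·23 = 45; e = 40 − 45 = -5
x=25: ŷ = 12.8 + 1.4·25 = 47.8; e = 46.8 − 47.8 = -1
Signs: − − + + + − −
Runs: −×2, +×3, −×2 → 3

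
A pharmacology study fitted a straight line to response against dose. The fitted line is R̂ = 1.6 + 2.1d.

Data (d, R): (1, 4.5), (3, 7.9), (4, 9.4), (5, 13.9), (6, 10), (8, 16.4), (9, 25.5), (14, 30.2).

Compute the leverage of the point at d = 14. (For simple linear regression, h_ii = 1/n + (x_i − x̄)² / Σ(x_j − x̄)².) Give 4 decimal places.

d̄ = (1 + 3 + 4 + 5 + 6 + 8 + 9 + 14)/8 = 6.25
Σ(d − d̄)² = 27.5625 + 10.5625 + 5.0625 + 1.5625 + 0.0625 + 3.0625 + 7.5625 + 60.0625 = 115.5
h = 1/8 + (7.75)²/115.5 = 0.125 + 0.520022 = 0.6450

h = 0.6450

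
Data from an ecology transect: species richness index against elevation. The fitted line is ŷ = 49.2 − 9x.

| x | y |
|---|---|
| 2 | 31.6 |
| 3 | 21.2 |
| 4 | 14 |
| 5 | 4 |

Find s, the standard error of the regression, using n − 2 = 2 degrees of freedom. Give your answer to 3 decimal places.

x=2: ŷ = 49.2 − 9·2 = 31.2; e = 31.6 − 31.2 = 0.4
x=3: ŷ = 49.2 − 9·3 = 22.2; e = 21.2 − 22.2 = -1
x=4: ŷ = 49.2 − 9·4 = 13.2; e = 14 − 13.2 = 0.8
x=5: ŷ = 49.2 − 9·5 = 4.2; e = 4 − 4.2 = -0.2
SSE = 0.16 + 1 + 0.64 + 0.04 = 1.84
s = √(1.84/2) = √0.92 ≈ 0.959

s = 0.959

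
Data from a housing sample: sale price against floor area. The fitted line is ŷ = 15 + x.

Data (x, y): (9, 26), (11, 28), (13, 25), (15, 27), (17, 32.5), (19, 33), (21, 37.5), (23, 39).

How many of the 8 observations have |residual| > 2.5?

x=9: ŷ = 15 + 9 = 24; e = 26 − 24 = 2
x=11: ŷ = 15 + 11 = 26; e = 28 − 26 = 2
x=13: ŷ = 15 + 13 = 28; e = 25 − 28 = -3
x=15: ŷ = 15 + 15 = 30; e = 27 − 30 = -3
x=17: ŷ = 15 + 17 = 32; e = 32.5 − 32 = 0.5
x=19: ŷ = 15 + 19 = 34; e = 33 − 34 = -1
x=21: ŷ = 15 + 21 = 36; e = 37.5 − 36 = 1.5
x=23: ŷ = 15 + 23 = 38; e = 39 − 38 = 1
|e| > 2.5: x=13 (|e|=3), x=15 (|e|=3) → 2

2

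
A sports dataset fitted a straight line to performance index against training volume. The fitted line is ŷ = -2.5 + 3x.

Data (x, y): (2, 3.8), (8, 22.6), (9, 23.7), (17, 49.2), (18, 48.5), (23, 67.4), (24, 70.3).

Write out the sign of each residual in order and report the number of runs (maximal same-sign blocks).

x=2: ŷ = -2.5 + 3·2 = 3.5; r = 3.8 − 3.5 = 0.3
x=8: ŷ = -2.5 + 3·8 = 21.5; r = 22.6 − 21.5 = 1.1
x=9: ŷ = -2.5 + 3·9 = 24.5; r = 23.7 − 24.5 = -0.8
x=17: ŷ = -2.5 + 3·17 = 48.5; r = 49.2 − 48.5 = 0.7
x=18: ŷ = -2.5 + 3·18 = 51.5; r = 48.5 − 51.5 = -3
x=23: ŷ = -2.5 + 3·23 = 66.5; r = 67.4 − 66.5 = 0.9
x=24: ŷ = -2.5 + 3·24 = 69.5; r = 70.3 − 69.5 = 0.8
Signs: + + − + − + +
Runs: +×2, −×1, +×1, −×1, +×2 → 5

5 runs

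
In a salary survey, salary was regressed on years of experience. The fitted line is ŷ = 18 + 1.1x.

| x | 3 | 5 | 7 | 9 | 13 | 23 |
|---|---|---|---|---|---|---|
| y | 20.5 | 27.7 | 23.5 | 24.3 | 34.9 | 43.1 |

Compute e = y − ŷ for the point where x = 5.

e = 4.2

ŷ = 18 + 1.1·5 = 23.5
e = 27.7 − 23.5 = 4.2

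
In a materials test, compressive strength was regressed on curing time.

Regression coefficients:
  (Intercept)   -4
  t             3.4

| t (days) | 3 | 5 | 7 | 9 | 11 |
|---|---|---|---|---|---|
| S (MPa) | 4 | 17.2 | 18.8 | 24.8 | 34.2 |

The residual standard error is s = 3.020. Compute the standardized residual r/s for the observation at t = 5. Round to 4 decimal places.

1.3907

Ŝ = -4 + 3.4·5 = 13
r = 17.2 − 13 = 4.2
r/s = 4.2 / 3.020 = 1.3907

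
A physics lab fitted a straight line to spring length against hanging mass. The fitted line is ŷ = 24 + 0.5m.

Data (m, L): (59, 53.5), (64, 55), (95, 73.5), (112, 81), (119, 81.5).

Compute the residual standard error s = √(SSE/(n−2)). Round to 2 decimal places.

m=59: ŷ = 24 + 0.5·59 = 53.5; e = 53.5 − 53.5 = 0
m=64: ŷ = 24 + 0.5·64 = 56; e = 55 − 56 = -1
m=95: ŷ = 24 + 0.5·95 = 71.5; e = 73.5 − 71.5 = 2
m=112: ŷ = 24 + 0.5·112 = 80; e = 81 − 80 = 1
m=119: ŷ = 24 + 0.5·119 = 83.5; e = 81.5 − 83.5 = -2
SSE = 0 + 1 + 4 + 1 + 4 = 10
s = √(10/3) = √3.33333 ≈ 1.83

s = 1.83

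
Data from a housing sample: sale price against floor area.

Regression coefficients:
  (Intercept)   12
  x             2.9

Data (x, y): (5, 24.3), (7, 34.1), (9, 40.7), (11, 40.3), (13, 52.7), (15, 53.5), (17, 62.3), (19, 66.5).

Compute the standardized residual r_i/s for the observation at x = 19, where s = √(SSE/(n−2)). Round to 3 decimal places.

-0.226

x=5: ŷ = 12 + 2.9·5 = 26.5; r = 24.3 − 26.5 = -2.2
x=7: ŷ = 12 + 2.9·7 = 32.3; r = 34.1 − 32.3 = 1.8
x=9: ŷ = 12 + 2.9·9 = 38.1; r = 40.7 − 38.1 = 2.6
x=11: ŷ = 12 + 2.9·11 = 43.9; r = 40.3 − 43.9 = -3.6
x=13: ŷ = 12 + 2.9·13 = 49.7; r = 52.7 − 49.7 = 3
x=15: ŷ = 12 + 2.9·15 = 55.5; r = 53.5 − 55.5 = -2
x=17: ŷ = 12 + 2.9·17 = 61.3; r = 62.3 − 61.3 = 1
x=19: ŷ = 12 + 2.9·19 = 67.1; r = 66.5 − 67.1 = -0.6
SSE = 4.84 + 3.24 + 6.76 + 12.96 + 9 + 4 + 1 + 0.36 = 42.16
s = √(42.16/6) = 2.65079
r/s = -0.6 / 2.65079 = -0.226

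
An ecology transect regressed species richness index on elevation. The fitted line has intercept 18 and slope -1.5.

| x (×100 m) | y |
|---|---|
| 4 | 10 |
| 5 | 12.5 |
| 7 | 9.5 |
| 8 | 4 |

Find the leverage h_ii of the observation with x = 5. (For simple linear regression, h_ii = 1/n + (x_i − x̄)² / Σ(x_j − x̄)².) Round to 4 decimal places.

x̄ = (4 + 5 + 7 + 8)/4 = 6
Σ(x − x̄)² = 4 + 1 + 1 + 4 = 10
h = 1/4 + (-1)²/10 = 0.25 + 0.1 = 0.3500

h = 0.3500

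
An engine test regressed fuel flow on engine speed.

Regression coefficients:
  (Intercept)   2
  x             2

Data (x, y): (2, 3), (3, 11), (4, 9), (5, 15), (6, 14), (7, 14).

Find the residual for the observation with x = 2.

e = -3

ŷ = 2 + 2·2 = 6
e = 3 − 6 = -3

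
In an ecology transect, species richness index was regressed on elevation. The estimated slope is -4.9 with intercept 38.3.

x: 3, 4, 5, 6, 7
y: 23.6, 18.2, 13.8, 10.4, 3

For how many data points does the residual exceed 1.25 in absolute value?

x=3: ŷ = 38.3 − 4.9·3 = 23.6; e = 23.6 − 23.6 = 0
x=4: ŷ = 38.3 − 4.9·4 = 18.7; e = 18.2 − 18.7 = -0.5
x=5: ŷ = 38.3 − 4.9·5 = 13.8; e = 13.8 − 13.8 = 0
x=6: ŷ = 38.3 − 4.9·6 = 8.9; e = 10.4 − 8.9 = 1.5
x=7: ŷ = 38.3 − 4.9·7 = 4; e = 3 − 4 = -1
|e| > 1.25: x=6 (|e|=1.5) → 1

1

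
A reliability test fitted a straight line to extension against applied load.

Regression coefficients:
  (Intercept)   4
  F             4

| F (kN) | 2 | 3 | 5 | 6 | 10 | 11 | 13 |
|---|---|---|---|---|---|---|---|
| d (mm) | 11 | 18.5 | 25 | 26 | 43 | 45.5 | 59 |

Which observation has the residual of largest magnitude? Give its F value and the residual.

F = 13, e = 3

F=2: d̂ = 4 + 4·2 = 12; e = 11 − 12 = -1
F=3: d̂ = 4 + 4·3 = 16; e = 18.5 − 16 = 2.5
F=5: d̂ = 4 + 4·5 = 24; e = 25 − 24 = 1
F=6: d̂ = 4 + 4·6 = 28; e = 26 − 28 = -2
F=10: d̂ = 4 + 4·10 = 44; e = 43 − 44 = -1
F=11: d̂ = 4 + 4·11 = 48; e = 45.5 − 48 = -2.5
F=13: d̂ = 4 + 4·13 = 56; e = 59 − 56 = 3
Largest |e| is 3 at F = 13, residual 3.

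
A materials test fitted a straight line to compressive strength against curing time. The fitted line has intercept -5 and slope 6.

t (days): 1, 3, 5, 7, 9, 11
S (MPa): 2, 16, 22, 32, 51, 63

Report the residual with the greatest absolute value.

t=1: Ŝ = -5 + 6·1 = 1; r = 2 − 1 = 1
t=3: Ŝ = -5 + 6·3 = 13; r = 16 − 13 = 3
t=5: Ŝ = -5 + 6·5 = 25; r = 22 − 25 = -3
t=7: Ŝ = -5 + 6·7 = 37; r = 32 − 37 = -5
t=9: Ŝ = -5 + 6·9 = 49; r = 51 − 49 = 2
t=11: Ŝ = -5 + 6·11 = 61; r = 63 − 61 = 2
Largest |r| is 5 at t = 7, residual -5.

r = -5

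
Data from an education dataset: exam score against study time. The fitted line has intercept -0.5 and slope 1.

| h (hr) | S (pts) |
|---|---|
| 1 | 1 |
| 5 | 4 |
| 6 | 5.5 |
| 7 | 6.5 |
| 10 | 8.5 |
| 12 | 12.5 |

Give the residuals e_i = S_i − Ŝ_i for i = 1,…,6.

0.5, -0.5, 0, 0, -1, 1

h=1: Ŝ = -0.5 + 1 = 0.5; e = 1 − 0.5 = 0.5
h=5: Ŝ = -0.5 + 5 = 4.5; e = 4 − 4.5 = -0.5
h=6: Ŝ = -0.5 + 6 = 5.5; e = 5.5 − 5.5 = 0
h=7: Ŝ = -0.5 + 7 = 6.5; e = 6.5 − 6.5 = 0
h=10: Ŝ = -0.5 + 10 = 9.5; e = 8.5 − 9.5 = -1
h=12: Ŝ = -0.5 + 12 = 11.5; e = 12.5 − 11.5 = 1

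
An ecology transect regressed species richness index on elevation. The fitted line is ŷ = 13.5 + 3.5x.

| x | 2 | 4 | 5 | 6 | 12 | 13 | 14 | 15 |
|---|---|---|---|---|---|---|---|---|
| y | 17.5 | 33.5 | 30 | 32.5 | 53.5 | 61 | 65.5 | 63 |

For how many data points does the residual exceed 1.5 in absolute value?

7

x=2: ŷ = 13.5 + 3.5·2 = 20.5; r = 17.5 − 20.5 = -3
x=4: ŷ = 13.5 + 3.5·4 = 27.5; r = 33.5 − 27.5 = 6
x=5: ŷ = 13.5 + 3.5·5 = 31; r = 30 − 31 = -1
x=6: ŷ = 13.5 + 3.5·6 = 34.5; r = 32.5 − 34.5 = -2
x=12: ŷ = 13.5 + 3.5·12 = 55.5; r = 53.5 − 55.5 = -2
x=13: ŷ = 13.5 + 3.5·13 = 59; r = 61 − 59 = 2
x=14: ŷ = 13.5 + 3.5·14 = 62.5; r = 65.5 − 62.5 = 3
x=15: ŷ = 13.5 + 3.5·15 = 66; r = 63 − 66 = -3
|r| > 1.5: x=2 (|r|=3), x=4 (|r|=6), x=6 (|r|=2), x=12 (|r|=2), x=13 (|r|=2), x=14 (|r|=3), x=15 (|r|=3) → 7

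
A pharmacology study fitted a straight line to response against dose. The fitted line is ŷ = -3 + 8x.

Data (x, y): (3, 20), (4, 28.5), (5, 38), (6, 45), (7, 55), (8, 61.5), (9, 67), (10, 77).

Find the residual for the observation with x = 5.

ŷ = -3 + 8·5 = 37
r = 38 − 37 = 1

r = 1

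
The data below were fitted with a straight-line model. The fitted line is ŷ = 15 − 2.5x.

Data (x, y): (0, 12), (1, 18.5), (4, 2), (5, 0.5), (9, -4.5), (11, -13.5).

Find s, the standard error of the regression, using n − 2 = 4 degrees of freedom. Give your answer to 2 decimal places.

x=0: ŷ = 15 − 2.5·0 = 15; r = 12 − 15 = -3
x=1: ŷ = 15 − 2.5·1 = 12.5; r = 18.5 − 12.5 = 6
x=4: ŷ = 15 − 2.5·4 = 5; r = 2 − 5 = -3
x=5: ŷ = 15 − 2.5·5 = 2.5; r = 0.5 − 2.5 = -2
x=9: ŷ = 15 − 2.5·9 = -7.5; r = -4.5 − (-7.5) = 3
x=11: ŷ = 15 − 2.5·11 = -12.5; r = -13.5 − (-12.5) = -1
SSE = 9 + 36 + 9 + 4 + 9 + 1 = 68
s = √(68/4) = √17 ≈ 4.12

s = 4.12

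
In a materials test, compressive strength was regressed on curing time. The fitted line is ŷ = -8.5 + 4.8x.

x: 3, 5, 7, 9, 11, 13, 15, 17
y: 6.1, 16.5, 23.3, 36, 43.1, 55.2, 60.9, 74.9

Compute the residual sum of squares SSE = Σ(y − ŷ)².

x=3: ŷ = -8.5 + 4.8·3 = 5.9; e = 6.1 − 5.9 = 0.2
x=5: ŷ = -8.5 + 4.8·5 = 15.5; e = 16.5 − 15.5 = 1
x=7: ŷ = -8.5 + 4.8·7 = 25.1; e = 23.3 − 25.1 = -1.8
x=9: ŷ = -8.5 + 4.8·9 = 34.7; e = 36 − 34.7 = 1.3
x=11: ŷ = -8.5 + 4.8·11 = 44.3; e = 43.1 − 44.3 = -1.2
x=13: ŷ = -8.5 + 4.8·13 = 53.9; e = 55.2 − 53.9 = 1.3
x=15: ŷ = -8.5 + 4.8·15 = 63.5; e = 60.9 − 63.5 = -2.6
x=17: ŷ = -8.5 + 4.8·17 = 73.1; e = 74.9 − 73.1 = 1.8
SSE = 0.04 + 1 + 3.24 + 1.69 + 1.44 + 1.69 + 6.76 + 3.24 = 19.1

SSE = 19.1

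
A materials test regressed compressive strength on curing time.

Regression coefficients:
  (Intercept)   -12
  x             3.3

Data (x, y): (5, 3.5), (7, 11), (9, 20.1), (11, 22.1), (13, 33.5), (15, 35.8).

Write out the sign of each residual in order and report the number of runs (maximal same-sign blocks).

5 runs

x=5: ŷ = -12 + 3.3·5 = 4.5; r = 3.5 − 4.5 = -1
x=7: ŷ = -12 + 3.3·7 = 11.1; r = 11 − 11.1 = -0.1
x=9: ŷ = -12 + 3.3·9 = 17.7; r = 20.1 − 17.7 = 2.4
x=11: ŷ = -12 + 3.3·11 = 24.3; r = 22.1 − 24.3 = -2.2
x=13: ŷ = -12 + 3.3·13 = 30.9; r = 33.5 − 30.9 = 2.6
x=15: ŷ = -12 + 3.3·15 = 37.5; r = 35.8 − 37.5 = -1.7
Signs: − − + − + −
Runs: −×2, +×1, −×1, +×1, −×1 → 5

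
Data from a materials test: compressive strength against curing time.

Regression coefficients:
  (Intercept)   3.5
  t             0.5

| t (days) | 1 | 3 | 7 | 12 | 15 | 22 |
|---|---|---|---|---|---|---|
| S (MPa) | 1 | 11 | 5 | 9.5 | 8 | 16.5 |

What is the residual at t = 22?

Ŝ = 3.5 + 0.5·22 = 14.5
r = 16.5 − 14.5 = 2

r = 2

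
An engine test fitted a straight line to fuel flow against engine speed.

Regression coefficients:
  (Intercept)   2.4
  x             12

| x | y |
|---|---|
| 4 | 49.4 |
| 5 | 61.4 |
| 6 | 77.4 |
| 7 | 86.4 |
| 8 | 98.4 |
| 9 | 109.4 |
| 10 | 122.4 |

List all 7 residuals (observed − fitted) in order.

-1, -1, 3, 0, 0, -1, 0

x=4: ŷ = 2.4 + 12·4 = 50.4; e = 49.4 − 50.4 = -1
x=5: ŷ = 2.4 + 12·5 = 62.4; e = 61.4 − 62.4 = -1
x=6: ŷ = 2.4 + 12·6 = 74.4; e = 77.4 − 74.4 = 3
x=7: ŷ = 2.4 + 12·7 = 86.4; e = 86.4 − 86.4 = 0
x=8: ŷ = 2.4 + 12·8 = 98.4; e = 98.4 − 98.4 = 0
x=9: ŷ = 2.4 + 12·9 = 110.4; e = 109.4 − 110.4 = -1
x=10: ŷ = 2.4 + 12·10 = 122.4; e = 122.4 − 122.4 = 0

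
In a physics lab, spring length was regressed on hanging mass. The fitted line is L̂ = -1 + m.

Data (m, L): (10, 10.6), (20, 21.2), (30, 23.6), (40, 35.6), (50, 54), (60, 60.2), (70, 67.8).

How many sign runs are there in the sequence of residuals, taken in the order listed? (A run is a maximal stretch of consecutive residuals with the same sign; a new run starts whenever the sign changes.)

4 runs

m=10: L̂ = -1 + 10 = 9; e = 10.6 − 9 = 1.6
m=20: L̂ = -1 + 20 = 19; e = 21.2 − 19 = 2.2
m=30: L̂ = -1 + 30 = 29; e = 23.6 − 29 = -5.4
m=40: L̂ = -1 + 40 = 39; e = 35.6 − 39 = -3.4
m=50: L̂ = -1 + 50 = 49; e = 54 − 49 = 5
m=60: L̂ = -1 + 60 = 59; e = 60.2 − 59 = 1.2
m=70: L̂ = -1 + 70 = 69; e = 67.8 − 69 = -1.2
Signs: + + − − + + −
Runs: +×2, −×2, +×2, −×1 → 4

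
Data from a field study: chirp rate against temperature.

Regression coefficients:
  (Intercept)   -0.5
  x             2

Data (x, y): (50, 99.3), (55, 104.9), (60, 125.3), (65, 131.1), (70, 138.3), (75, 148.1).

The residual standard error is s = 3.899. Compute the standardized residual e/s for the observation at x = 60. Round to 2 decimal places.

1.49

ŷ = -0.5 + 2·60 = 119.5
e = 125.3 − 119.5 = 5.8
e/s = 5.8 / 3.899 = 1.49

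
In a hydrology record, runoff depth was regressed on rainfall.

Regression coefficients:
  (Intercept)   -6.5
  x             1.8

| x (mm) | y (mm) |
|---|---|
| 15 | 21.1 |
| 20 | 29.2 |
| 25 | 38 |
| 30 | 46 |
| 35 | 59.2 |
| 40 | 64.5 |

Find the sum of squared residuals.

SSE = 11.24

x=15: ŷ = -6.5 + 1.8·15 = 20.5; e = 21.1 − 20.5 = 0.6
x=20: ŷ = -6.5 + 1.8·20 = 29.5; e = 29.2 − 29.5 = -0.3
x=25: ŷ = -6.5 + 1.8·25 = 38.5; e = 38 − 38.5 = -0.5
x=30: ŷ = -6.5 + 1.8·30 = 47.5; e = 46 − 47.5 = -1.5
x=35: ŷ = -6.5 + 1.8·35 = 56.5; e = 59.2 − 56.5 = 2.7
x=40: ŷ = -6.5 + 1.8·40 = 65.5; e = 64.5 − 65.5 = -1
SSE = 0.36 + 0.09 + 0.25 + 2.25 + 7.29 + 1 = 11.24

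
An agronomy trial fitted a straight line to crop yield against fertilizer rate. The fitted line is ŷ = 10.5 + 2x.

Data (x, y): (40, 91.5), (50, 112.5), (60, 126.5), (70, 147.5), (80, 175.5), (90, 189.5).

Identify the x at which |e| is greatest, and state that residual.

x=40: ŷ = 10.5 + 2·40 = 90.5; e = 91.5 − 90.5 = 1
x=50: ŷ = 10.5 + 2·50 = 110.5; e = 112.5 − 110.5 = 2
x=60: ŷ = 10.5 + 2·60 = 130.5; e = 126.5 − 130.5 = -4
x=70: ŷ = 10.5 + 2·70 = 150.5; e = 147.5 − 150.5 = -3
x=80: ŷ = 10.5 + 2·80 = 170.5; e = 175.5 − 170.5 = 5
x=90: ŷ = 10.5 + 2·90 = 190.5; e = 189.5 − 190.5 = -1
Largest |e| is 5 at x = 80, residual 5.

x = 80, e = 5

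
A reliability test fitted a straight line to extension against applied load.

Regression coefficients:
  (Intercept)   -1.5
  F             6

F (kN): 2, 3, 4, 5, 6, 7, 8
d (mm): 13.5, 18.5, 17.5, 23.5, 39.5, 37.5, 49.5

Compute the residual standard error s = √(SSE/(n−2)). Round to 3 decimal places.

F=2: d̂ = -1.5 + 6·2 = 10.5; e = 13.5 − 10.5 = 3
F=3: d̂ = -1.5 + 6·3 = 16.5; e = 18.5 − 16.5 = 2
F=4: d̂ = -1.5 + 6·4 = 22.5; e = 17.5 − 22.5 = -5
F=5: d̂ = -1.5 + 6·5 = 28.5; e = 23.5 − 28.5 = -5
F=6: d̂ = -1.5 + 6·6 = 34.5; e = 39.5 − 34.5 = 5
F=7: d̂ = -1.5 + 6·7 = 40.5; e = 37.5 − 40.5 = -3
F=8: d̂ = -1.5 + 6·8 = 46.5; e = 49.5 − 46.5 = 3
SSE = 9 + 4 + 25 + 25 + 25 + 9 + 9 = 106
s = √(106/5) = √21.2 ≈ 4.604

s = 4.604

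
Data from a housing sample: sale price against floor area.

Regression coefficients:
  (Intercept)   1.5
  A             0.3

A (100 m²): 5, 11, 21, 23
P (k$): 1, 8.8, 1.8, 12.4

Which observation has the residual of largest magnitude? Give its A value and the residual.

A = 21, r = -6

A=5: ŷ = 1.5 + 0.3·5 = 3; r = 1 − 3 = -2
A=11: ŷ = 1.5 + 0.3·11 = 4.8; r = 8.8 − 4.8 = 4
A=21: ŷ = 1.5 + 0.3·21 = 7.8; r = 1.8 − 7.8 = -6
A=23: ŷ = 1.5 + 0.3·23 = 8.4; r = 12.4 − 8.4 = 4
Largest |r| is 6 at A = 21, residual -6.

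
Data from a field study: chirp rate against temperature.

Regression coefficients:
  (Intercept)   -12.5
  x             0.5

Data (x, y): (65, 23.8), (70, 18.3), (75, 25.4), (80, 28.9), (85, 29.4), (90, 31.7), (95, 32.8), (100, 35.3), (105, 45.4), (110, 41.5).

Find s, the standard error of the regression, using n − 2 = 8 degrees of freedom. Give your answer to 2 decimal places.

x=65: ŷ = -12.5 + 0.5·65 = 20; r = 23.8 − 20 = 3.8
x=70: ŷ = -12.5 + 0.5·70 = 22.5; r = 18.3 − 22.5 = -4.2
x=75: ŷ = -12.5 + 0.5·75 = 25; r = 25.4 − 25 = 0.4
x=80: ŷ = -12.5 + 0.5·80 = 27.5; r = 28.9 − 27.5 = 1.4
x=85: ŷ = -12.5 + 0.5·85 = 30; r = 29.4 − 30 = -0.6
x=90: ŷ = -12.5 + 0.5·90 = 32.5; r = 31.7 − 32.5 = -0.8
x=95: ŷ = -12.5 + 0.5·95 = 35; r = 32.8 − 35 = -2.2
x=100: ŷ = -12.5 + 0.5·100 = 37.5; r = 35.3 − 37.5 = -2.2
x=105: ŷ = -12.5 + 0.5·105 = 40; r = 45.4 − 40 = 5.4
x=110: ŷ = -12.5 + 0.5·110 = 42.5; r = 41.5 − 42.5 = -1
SSE = 14.44 + 17.64 + 0.16 + 1.96 + 0.36 + 0.64 + 4.84 + 4.84 + 29.16 + 1 = 75.04
s = √(75.04/8) = √9.38 ≈ 3.06

s = 3.06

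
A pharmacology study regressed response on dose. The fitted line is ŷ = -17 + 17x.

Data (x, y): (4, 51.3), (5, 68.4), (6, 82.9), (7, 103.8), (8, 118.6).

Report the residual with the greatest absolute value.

x=4: ŷ = -17 + 17·4 = 51; e = 51.3 − 51 = 0.3
x=5: ŷ = -17 + 17·5 = 68; e = 68.4 − 68 = 0.4
x=6: ŷ = -17 + 17·6 = 85; e = 82.9 − 85 = -2.1
x=7: ŷ = -17 + 17·7 = 102; e = 103.8 − 102 = 1.8
x=8: ŷ = -17 + 17·8 = 119; e = 118.6 − 119 = -0.4
Largest |e| is 2.1 at x = 6, residual -2.1.

e = -2.1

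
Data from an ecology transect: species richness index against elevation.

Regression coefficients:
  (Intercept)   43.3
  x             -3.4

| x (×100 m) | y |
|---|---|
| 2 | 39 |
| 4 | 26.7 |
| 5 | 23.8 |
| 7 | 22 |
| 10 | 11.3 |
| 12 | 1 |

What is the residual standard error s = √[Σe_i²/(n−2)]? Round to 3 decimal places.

x=2: ŷ = 43.3 − 3.4·2 = 36.5; e = 39 − 36.5 = 2.5
x=4: ŷ = 43.3 − 3.4·4 = 29.7; e = 26.7 − 29.7 = -3
x=5: ŷ = 43.3 − 3.4·5 = 26.3; e = 23.8 − 26.3 = -2.5
x=7: ŷ = 43.3 − 3.4·7 = 19.5; e = 22 − 19.5 = 2.5
x=10: ŷ = 43.3 − 3.4·10 = 9.3; e = 11.3 − 9.3 = 2
x=12: ŷ = 43.3 − 3.4·12 = 2.5; e = 1 − 2.5 = -1.5
SSE = 6.25 + 9 + 6.25 + 6.25 + 4 + 2.25 = 34
s = √(34/4) = √8.5 ≈ 2.915

s = 2.915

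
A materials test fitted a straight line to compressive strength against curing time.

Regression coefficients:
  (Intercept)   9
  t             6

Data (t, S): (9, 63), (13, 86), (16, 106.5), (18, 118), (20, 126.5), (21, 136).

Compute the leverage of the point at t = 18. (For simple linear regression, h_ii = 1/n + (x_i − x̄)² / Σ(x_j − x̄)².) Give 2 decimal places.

h = 0.20

t̄ = (9 + 13 + 16 + 18 + 20 + 21)/6 = 16.1667
Σ(t − t̄)² = 51.3611 + 10.0278 + 0.0277778 + 3.36111 + 14.6944 + 23.3611 = 102.833
h = 1/6 + (1.83333)²/102.833 = 0.166667 + 0.032685 = 0.20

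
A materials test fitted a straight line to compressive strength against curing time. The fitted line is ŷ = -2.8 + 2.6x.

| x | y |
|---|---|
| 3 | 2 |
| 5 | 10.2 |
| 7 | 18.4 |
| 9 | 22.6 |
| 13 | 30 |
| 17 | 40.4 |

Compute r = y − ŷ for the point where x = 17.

r = -1

ŷ = -2.8 + 2.6·17 = 41.4
r = 40.4 − 41.4 = -1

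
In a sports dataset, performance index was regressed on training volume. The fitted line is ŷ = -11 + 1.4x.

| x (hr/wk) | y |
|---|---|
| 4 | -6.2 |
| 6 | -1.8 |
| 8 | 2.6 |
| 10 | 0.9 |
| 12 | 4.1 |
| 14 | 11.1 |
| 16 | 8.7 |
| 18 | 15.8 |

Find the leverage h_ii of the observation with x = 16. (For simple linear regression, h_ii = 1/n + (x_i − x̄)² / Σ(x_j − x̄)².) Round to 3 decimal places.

x̄ = (4 + 6 + 8 + 10 + 12 + 14 + 16 + 18)/8 = 11
Σ(x − x̄)² = 49 + 25 + 9 + 1 + 1 + 9 + 25 + 49 = 168
h = 1/8 + (5)²/168 = 0.125 + 0.14881 = 0.274

h = 0.274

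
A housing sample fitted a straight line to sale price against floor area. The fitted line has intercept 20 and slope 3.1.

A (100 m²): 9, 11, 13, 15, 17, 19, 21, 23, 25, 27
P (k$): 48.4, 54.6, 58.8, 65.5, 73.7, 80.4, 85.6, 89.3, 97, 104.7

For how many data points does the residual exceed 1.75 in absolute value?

A=9: P̂ = 20 + 3.1·9 = 47.9; r = 48.4 − 47.9 = 0.5
A=11: P̂ = 20 + 3.1·11 = 54.1; r = 54.6 − 54.1 = 0.5
A=13: P̂ = 20 + 3.1·13 = 60.3; r = 58.8 − 60.3 = -1.5
A=15: P̂ = 20 + 3.1·15 = 66.5; r = 65.5 − 66.5 = -1
A=17: P̂ = 20 + 3.1·17 = 72.7; r = 73.7 − 72.7 = 1
A=19: P̂ = 20 + 3.1·19 = 78.9; r = 80.4 − 78.9 = 1.5
A=21: P̂ = 20 + 3.1·21 = 85.1; r = 85.6 − 85.1 = 0.5
A=23: P̂ = 20 + 3.1·23 = 91.3; r = 89.3 − 91.3 = -2
A=25: P̂ = 20 + 3.1·25 = 97.5; r = 97 − 97.5 = -0.5
A=27: P̂ = 20 + 3.1·27 = 103.7; r = 104.7 − 103.7 = 1
|r| > 1.75: A=23 (|r|=2) → 1

1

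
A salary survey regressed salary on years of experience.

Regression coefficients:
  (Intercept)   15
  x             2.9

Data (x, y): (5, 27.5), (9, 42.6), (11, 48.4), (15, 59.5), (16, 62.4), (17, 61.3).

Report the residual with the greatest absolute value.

x=5: ŷ = 15 + 2.9·5 = 29.5; r = 27.5 − 29.5 = -2
x=9: ŷ = 15 + 2.9·9 = 41.1; r = 42.6 − 41.1 = 1.5
x=11: ŷ = 15 + 2.9·11 = 46.9; r = 48.4 − 46.9 = 1.5
x=15: ŷ = 15 + 2.9·15 = 58.5; r = 59.5 − 58.5 = 1
x=16: ŷ = 15 + 2.9·16 = 61.4; r = 62.4 − 61.4 = 1
x=17: ŷ = 15 + 2.9·17 = 64.3; r = 61.3 − 64.3 = -3
Largest |r| is 3 at x = 17, residual -3.

r = -3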